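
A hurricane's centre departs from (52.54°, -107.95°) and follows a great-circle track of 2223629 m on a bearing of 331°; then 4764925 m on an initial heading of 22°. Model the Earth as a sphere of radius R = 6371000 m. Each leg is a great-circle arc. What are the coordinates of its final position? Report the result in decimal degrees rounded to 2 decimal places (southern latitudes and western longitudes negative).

Apply the spherical direct solution leg by leg, carrying full precision between legs.
Leg 1: from (52.54°, -107.95°), δ = 2223629/6371000 = 0.349024 rad, θ = 331° → φ = 68.10°, λ = -134.34°.
Leg 2: from (68.10°, -134.34°), δ = 4764925/6371000 = 0.747908 rad, θ = 22° → φ = 66.26°, λ = 6.39°.

latitude 66.26°, longitude 6.39°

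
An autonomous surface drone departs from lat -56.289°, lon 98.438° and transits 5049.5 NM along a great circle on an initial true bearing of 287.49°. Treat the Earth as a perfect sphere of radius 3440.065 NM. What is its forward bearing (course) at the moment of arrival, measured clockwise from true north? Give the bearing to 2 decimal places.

final bearing 327.92°

Central angle δ = d/R = 1.467850 rad.
Converting: φ₁ = -0.982428 rad, θ = 5.017647 rad.
Destination latitude: φ₂ = arcsin( sin φ₁ cos δ + cos φ₁ sin δ cos θ ) = arcsin(0.080433) = 4.613°.
Then Δλ = atan2(-0.526543, 0.169673) = -1.259064 rad, from sin θ sin δ cos φ₁ over cos δ − sin φ₁ sin φ₂.
Hence λ₂ = 98.438° + -72.139° = 26.299°.
The forward bearing on arrival equals the back-azimuth from the destination plus 180°.
Back-azimuth from P₂ (4.61°, 26.30°) to P₁ (-56.29°, 98.44°), with Δλ' = λ₁ − λ₂ = 72.14°: atan2( sin Δλ' cos φ₁ , cos φ₂ sin φ₁ − sin φ₂ cos φ₁ cos Δλ' ) = 147.92°.
Final bearing = (147.92° + 180°) mod 360° = 327.92°.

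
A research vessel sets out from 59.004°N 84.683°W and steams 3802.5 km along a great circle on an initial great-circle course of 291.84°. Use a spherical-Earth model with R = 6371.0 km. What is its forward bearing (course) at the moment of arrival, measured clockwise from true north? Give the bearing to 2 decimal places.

The arc subtends δ = 3802.5/6371 = 0.596845 rad at the centre.
Converting: φ₁ = 1.029814 rad, θ = 5.093569 rad.
Applying the spherical law of cosines for sides, sin φ₂ = sin φ₁ cos δ + cos φ₁ sin δ cos θ = 0.816679, so φ₂ = 54.754°.
For the longitude increment, Δλ = atan2( sin θ sin δ cos φ₁, cos δ − sin φ₁ sin φ₂ ) = atan2(-0.268662, 0.127053) = -64.690°.
λ₂ = -84.683° + -64.690° = -149.373°.
The forward bearing on arrival equals the back-azimuth from the destination plus 180°.
Back-azimuth from P₂ (54.75°, -149.37°) to P₁ (59.00°, -84.68°), with Δλ' = λ₁ − λ₂ = 64.69°: atan2( sin Δλ' cos φ₁ , cos φ₂ sin φ₁ − sin φ₂ cos φ₁ cos Δλ' ) = 55.93°.
Final bearing = (55.93° + 180°) mod 360° = 235.93°.

final bearing 235.93°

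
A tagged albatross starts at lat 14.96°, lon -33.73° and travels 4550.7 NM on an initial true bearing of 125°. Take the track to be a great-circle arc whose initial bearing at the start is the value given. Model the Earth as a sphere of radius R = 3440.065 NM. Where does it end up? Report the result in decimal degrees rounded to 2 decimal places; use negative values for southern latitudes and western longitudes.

δ = 4550.7/3440.065 = 1.322853 rad (75.7939°).
With φ₁ = 14.96° = 0.261101 rad and θ = 125° = 2.181662 rad:
Destination latitude: φ₂ = arcsin( sin φ₁ cos δ + cos φ₁ sin δ cos θ ) = arcsin(-0.473838) = -28.28°.
For the longitude increment, Δλ = atan2( sin θ sin δ cos φ₁, cos δ − sin φ₁ sin φ₂ ) = atan2(0.767187, 0.367730) = 64.39°.
Hence λ₂ = -33.73° + 64.39° = 30.66°.

latitude -28.28°, longitude 30.66°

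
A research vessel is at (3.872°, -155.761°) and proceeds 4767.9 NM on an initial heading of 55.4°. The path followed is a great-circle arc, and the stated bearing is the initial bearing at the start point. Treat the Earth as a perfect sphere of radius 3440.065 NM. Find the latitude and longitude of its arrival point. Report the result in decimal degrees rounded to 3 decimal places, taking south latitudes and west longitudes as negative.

The arc subtends δ = 4767.9/3440.065 = 1.385991 rad at the centre.
With φ₁ = 3.872° = 0.067579 rad and θ = 55.4° = 0.966912 rad:
Applying the spherical law of cosines for sides, sin φ₂ = sin φ₁ cos δ + cos φ₁ sin δ cos θ = 0.569309, so φ₂ = 34.702°.
For the longitude increment, Δλ = atan2( sin θ sin δ cos φ₁, cos δ − sin φ₁ sin φ₂ ) = atan2(0.807273, 0.145311) = 79.796°.
Hence λ₂ = -155.761° + 79.796° = -75.965°.

latitude 34.702°, longitude -75.965°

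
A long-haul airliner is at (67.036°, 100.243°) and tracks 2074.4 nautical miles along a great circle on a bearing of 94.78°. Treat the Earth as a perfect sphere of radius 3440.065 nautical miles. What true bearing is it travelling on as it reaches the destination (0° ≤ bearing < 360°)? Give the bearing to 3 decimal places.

δ = 2074.4/3440.065 = 0.603012 rad (34.5500°).
Start latitude φ₁ = 1.169999 rad; initial bearing θ = 1.654223 rad.
Destination latitude: φ₂ = arcsin( sin φ₁ cos δ + cos φ₁ sin δ cos θ ) = arcsin(0.739921) = 47.725°.
Δλ = atan2( sin θ sin δ cos φ₁ , cos δ − sin φ₁ sin φ₂ ) = atan2(0.220496, 0.142349) = 0.997530 rad = 57.154°.
λ₂ = 100.243° + 57.154° = 157.397°.
The forward bearing on arrival equals the back-azimuth from the destination plus 180°.
Back-azimuth from P₂ (47.725°, 157.397°) to P₁ (67.036°, 100.243°), with Δλ' = λ₁ − λ₂ = -57.154°: atan2( sin Δλ' cos φ₁ , cos φ₂ sin φ₁ − sin φ₂ cos φ₁ cos Δλ' ) = 324.692°.
Final bearing = (324.692° + 180°) mod 360° = 144.692°.

final bearing 144.692°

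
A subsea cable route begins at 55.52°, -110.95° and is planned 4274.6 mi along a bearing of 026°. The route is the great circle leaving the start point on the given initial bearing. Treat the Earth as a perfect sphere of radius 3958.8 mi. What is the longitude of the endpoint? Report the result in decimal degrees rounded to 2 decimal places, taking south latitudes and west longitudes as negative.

Angular distance δ = d/R = 4274.6 / 3958.8 = 1.079772 rad.
Start latitude φ₁ = 0.969007 rad; initial bearing θ = 0.453786 rad.
Applying the spherical law of cosines for sides, sin φ₂ = sin φ₁ cos δ + cos φ₁ sin δ cos θ = 0.837400, so φ₂ = 56.87°.
Δλ = atan2( sin θ sin δ cos φ₁ , cos δ − sin φ₁ sin φ₂ ) = atan2(0.218849, -0.218759) = 2.355989 rad = 134.99°.
λ₂ = λ₁ + Δλ = 24.04°.

longitude 24.04°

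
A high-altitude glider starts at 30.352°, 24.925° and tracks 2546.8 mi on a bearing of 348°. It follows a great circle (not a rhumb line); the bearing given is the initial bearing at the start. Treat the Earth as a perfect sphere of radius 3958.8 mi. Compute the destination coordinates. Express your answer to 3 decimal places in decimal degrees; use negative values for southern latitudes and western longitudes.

latitude 65.593°, longitude 7.358°

Central angle δ = d/R = 0.643326 rad.
Converting: φ₁ = 0.529742 rad, θ = 6.073746 rad.
Applying the spherical law of cosines for sides, sin φ₂ = sin φ₁ cos δ + cos φ₁ sin δ cos θ = 0.910632, so φ₂ = 65.593°.
For the longitude increment, Δλ = atan2( sin θ sin δ cos φ₁, cos δ − sin φ₁ sin φ₂ ) = atan2(-0.107624, 0.339953) = -17.567°.
Hence λ₂ = 24.925° + -17.567° = 7.358°.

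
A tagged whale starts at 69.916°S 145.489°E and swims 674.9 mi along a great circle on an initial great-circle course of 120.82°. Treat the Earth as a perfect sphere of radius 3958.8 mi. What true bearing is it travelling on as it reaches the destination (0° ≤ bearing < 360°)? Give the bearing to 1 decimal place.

final bearing 92.7°

The arc subtends δ = 674.9/3958.8 = 0.170481 rad at the centre.
Converting: φ₁ = -1.220264 rad, θ = 2.108707 rad.
Destination latitude: φ₂ = arcsin( sin φ₁ cos δ + cos φ₁ sin δ cos θ ) = arcsin(-0.955424) = -72.828°.
Δλ = atan2( sin θ sin δ cos φ₁ , cos δ − sin φ₁ sin φ₂ ) = atan2(0.050032, 0.088179) = 0.516101 rad = 29.570°.
λ₂ = λ₁ + Δλ = 175.059°.
The forward bearing on arrival equals the back-azimuth from the destination plus 180°.
Back-azimuth from P₂ (-72.8°, 175.1°) to P₁ (-69.9°, 145.5°), with Δλ' = λ₁ − λ₂ = -29.6°: atan2( sin Δλ' cos φ₁ , cos φ₂ sin φ₁ − sin φ₂ cos φ₁ cos Δλ' ) = 272.7°.
Final bearing = (272.7° + 180°) mod 360° = 92.7°.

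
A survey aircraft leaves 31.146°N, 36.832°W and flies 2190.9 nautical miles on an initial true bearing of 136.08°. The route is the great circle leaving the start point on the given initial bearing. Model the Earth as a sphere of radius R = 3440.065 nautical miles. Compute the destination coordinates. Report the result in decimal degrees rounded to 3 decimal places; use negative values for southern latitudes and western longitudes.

Central angle δ = d/R = 0.636878 rad.
Start latitude φ₁ = 0.543600 rad; initial bearing θ = 2.375044 rad.
Destination latitude: φ₂ = arcsin( sin φ₁ cos δ + cos φ₁ sin δ cos θ ) = arcsin(0.049211) = 2.821°.
Then Δλ = atan2(0.353045, 0.778504) = 0.425754 rad, from sin θ sin δ cos φ₁ over cos δ − sin φ₁ sin φ₂.
λ₂ = -36.832° + 24.394° = -12.438°.

latitude 2.821°, longitude -12.438°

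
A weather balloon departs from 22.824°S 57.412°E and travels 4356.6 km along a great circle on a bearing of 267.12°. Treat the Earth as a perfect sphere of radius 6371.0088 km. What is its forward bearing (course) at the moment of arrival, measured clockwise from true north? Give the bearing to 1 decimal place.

final bearing 282.8°

δ = 4356.6/6371.0088 = 0.683816 rad (39.1798°).
Converting: φ₁ = -0.398354 rad, θ = 4.662123 rad.
Applying the spherical law of cosines for sides, sin φ₂ = sin φ₁ cos δ + cos φ₁ sin δ cos θ = -0.329946, so φ₂ = -19.265°.
Then Δλ = atan2(-0.581554, 0.647181) = -0.732039 rad, from sin θ sin δ cos φ₁ over cos δ − sin φ₁ sin φ₂.
Hence λ₂ = 57.412° + -41.943° = 15.469°.
The forward bearing on arrival equals the back-azimuth from the destination plus 180°.
Back-azimuth from P₂ (-19.3°, 15.5°) to P₁ (-22.8°, 57.4°), with Δλ' = λ₁ − λ₂ = 41.9°: atan2( sin Δλ' cos φ₁ , cos φ₂ sin φ₁ − sin φ₂ cos φ₁ cos Δλ' ) = 102.8°.
Final bearing = (102.8° + 180°) mod 360° = 282.8°.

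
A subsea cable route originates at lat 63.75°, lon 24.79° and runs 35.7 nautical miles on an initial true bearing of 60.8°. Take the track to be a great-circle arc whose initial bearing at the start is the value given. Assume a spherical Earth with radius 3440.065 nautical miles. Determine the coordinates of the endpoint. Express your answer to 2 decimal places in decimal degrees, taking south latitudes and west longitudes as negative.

latitude 64.04°, longitude 25.98°

Central angle δ = d/R = 0.010378 rad.
Converting: φ₁ = 1.112647 rad, θ = 1.061160 rad.
Destination latitude: φ₂ = arcsin( sin φ₁ cos δ + cos φ₁ sin δ cos θ ) = arcsin(0.899064) = 64.04°.
For the longitude increment, Δλ = atan2( sin θ sin δ cos φ₁, cos δ − sin φ₁ sin φ₂ ) = atan2(0.004007, 0.193600) = 1.19°.
λ₂ = λ₁ + Δλ = 25.98°.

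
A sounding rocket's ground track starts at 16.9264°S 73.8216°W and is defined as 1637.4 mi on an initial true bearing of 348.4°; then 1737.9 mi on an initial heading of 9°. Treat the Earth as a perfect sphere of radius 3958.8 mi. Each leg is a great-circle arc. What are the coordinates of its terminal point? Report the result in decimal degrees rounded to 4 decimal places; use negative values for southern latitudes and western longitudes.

latitude 31.1227°, longitude -74.0309°

Apply the spherical direct solution leg by leg, carrying full precision between legs.
Leg 1: from (-16.9264°, -73.8216°), δ = 1637.4/3958.8 = 0.413610 rad, θ = 348.4° → φ = 6.3188°, λ = -78.4855°.
Leg 2: from (6.3188°, -78.4855°), δ = 1737.9/3958.8 = 0.438997 rad, θ = 9° → φ = 31.1227°, λ = -74.0309°.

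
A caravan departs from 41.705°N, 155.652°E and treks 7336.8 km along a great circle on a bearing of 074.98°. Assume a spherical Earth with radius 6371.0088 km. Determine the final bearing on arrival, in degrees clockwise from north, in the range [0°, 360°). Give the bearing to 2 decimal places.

final bearing 126.26°

Angular distance δ = d/R = 7336.8 / 6371.0088 = 1.151592 rad.
Start latitude φ₁ = 0.727890 rad; initial bearing θ = 1.308648 rad.
sin φ₂ = sin φ₁ cos δ + cos φ₁ sin δ cos θ = (0.665296)(0.407034) + (0.746580)(0.913413)(0.259156) = 0.447526
φ₂ = asin(0.447526) = 0.463997 rad = 26.585°.
For the longitude increment, Δλ = atan2( sin θ sin δ cos φ₁, cos δ − sin φ₁ sin φ₂ ) = atan2(0.658638, 0.109297) = 80.578°.
λ₂ = 155.652° + 80.578° = 236.230°, normalized to (−180°, 180°] → -123.770°.
The forward bearing on arrival equals the back-azimuth from the destination plus 180°.
Back-azimuth from P₂ (26.59°, -123.77°) to P₁ (41.70°, 155.65°), with Δλ' = λ₁ − λ₂ = 279.42°: atan2( sin Δλ' cos φ₁ , cos φ₂ sin φ₁ − sin φ₂ cos φ₁ cos Δλ' ) = 306.26°.
Final bearing = (306.26° + 180°) mod 360° = 126.26°.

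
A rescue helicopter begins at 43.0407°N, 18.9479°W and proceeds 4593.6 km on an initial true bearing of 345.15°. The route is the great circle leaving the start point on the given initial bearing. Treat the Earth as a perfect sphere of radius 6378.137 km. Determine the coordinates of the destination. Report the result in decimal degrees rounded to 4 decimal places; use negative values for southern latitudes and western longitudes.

Central angle δ = d/R = 0.720210 rad.
With φ₁ = 43.0407° = 0.751202 rad and θ = 345.15° = 6.024004 rad:
Destination latitude: φ₂ = arcsin( sin φ₁ cos δ + cos φ₁ sin δ cos θ ) = arcsin(0.978965) = 78.2275°.
Δλ = atan2( sin θ sin δ cos φ₁ , cos δ − sin φ₁ sin φ₂ ) = atan2(-0.123542, 0.083506) = -0.976406 rad = -55.9439°.
λ₂ = -18.9479° + -55.9439° = -74.8918°.

latitude 78.2275°, longitude -74.8918°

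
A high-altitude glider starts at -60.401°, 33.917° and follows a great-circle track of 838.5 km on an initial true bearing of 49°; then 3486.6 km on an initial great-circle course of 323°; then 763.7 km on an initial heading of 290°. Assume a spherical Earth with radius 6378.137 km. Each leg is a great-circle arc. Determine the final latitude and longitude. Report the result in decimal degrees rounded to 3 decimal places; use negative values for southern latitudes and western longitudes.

Apply the spherical direct solution leg by leg, carrying full precision between legs.
Leg 1: from (-60.401°, 33.917°), δ = 838.5/6378.137 = 0.131465 rad, θ = 49° → φ = -55.037°, λ = 43.858°.
Leg 2: from (-55.037°, 43.858°), δ = 3486.6/6378.137 = 0.546649 rad, θ = 323° → φ = -27.529°, λ = 23.201°.
Leg 3: from (-27.529°, 23.201°), δ = 763.7/6378.137 = 0.119737 rad, θ = 290° → φ = -25.002°, λ = 16.086°.

latitude -25.002°, longitude 16.086°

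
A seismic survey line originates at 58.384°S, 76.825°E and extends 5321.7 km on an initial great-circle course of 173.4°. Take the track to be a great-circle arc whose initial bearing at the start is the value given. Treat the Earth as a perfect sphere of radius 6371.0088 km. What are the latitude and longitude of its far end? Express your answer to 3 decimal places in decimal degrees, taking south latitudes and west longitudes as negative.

latitude -73.237°, longitude -120.363°

δ = 5321.7/6371.0088 = 0.835299 rad (47.8591°).
With φ₁ = -58.384° = -1.018993 rad and θ = 173.4° = 3.026401 rad:
sin φ₂ = sin φ₁ cos δ + cos φ₁ sin δ cos θ = (-0.851581)(0.670956) + (0.524224)(0.741497)(-0.993373) = -0.957507
φ₂ = asin(-0.957507) = -1.278232 rad = -73.237°.
For the longitude increment, Δλ = atan2( sin θ sin δ cos φ₁, cos δ − sin φ₁ sin φ₂ ) = atan2(0.044677, -0.144439) = 162.812°.
λ₂ = 76.825° + 162.812° = 239.637°, normalized to (−180°, 180°] → -120.363°.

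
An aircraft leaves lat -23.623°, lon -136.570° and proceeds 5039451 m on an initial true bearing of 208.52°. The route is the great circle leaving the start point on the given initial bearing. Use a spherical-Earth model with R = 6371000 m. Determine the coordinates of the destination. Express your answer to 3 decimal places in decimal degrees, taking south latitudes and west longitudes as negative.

The arc subtends δ = 5039451/6371000 = 0.790998 rad at the centre.
With φ₁ = -23.623° = -0.412299 rad and θ = 208.52° = 3.639361 rad:
Destination latitude: φ₂ = arcsin( sin φ₁ cos δ + cos φ₁ sin δ cos θ ) = arcsin(-0.854173) = -58.669°.
Δλ = atan2( sin θ sin δ cos φ₁ , cos δ − sin φ₁ sin φ₂ ) = atan2(-0.311055, 0.360854) = -0.711417 rad = -40.761°.
λ₂ = -136.570° + -40.761° = -177.331°.

latitude -58.669°, longitude -177.331°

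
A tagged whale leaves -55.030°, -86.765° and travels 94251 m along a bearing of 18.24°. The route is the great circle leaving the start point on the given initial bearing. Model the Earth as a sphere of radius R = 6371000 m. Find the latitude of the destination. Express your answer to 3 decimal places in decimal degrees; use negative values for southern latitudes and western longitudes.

latitude -54.224°

The arc subtends δ = 94251/6371000 = 0.014794 rad at the centre.
Start latitude φ₁ = -0.960455 rad; initial bearing θ = 0.318348 rad.
Destination latitude: φ₂ = arcsin( sin φ₁ cos δ + cos φ₁ sin δ cos θ ) = arcsin(-0.811310) = -54.224°.
Δλ = atan2( sin θ sin δ cos φ₁ , cos δ − sin φ₁ sin φ₂ ) = atan2(0.002654, 0.335061) = 0.007920 rad = 0.454°.
λ₂ = λ₁ + Δλ = -86.311°.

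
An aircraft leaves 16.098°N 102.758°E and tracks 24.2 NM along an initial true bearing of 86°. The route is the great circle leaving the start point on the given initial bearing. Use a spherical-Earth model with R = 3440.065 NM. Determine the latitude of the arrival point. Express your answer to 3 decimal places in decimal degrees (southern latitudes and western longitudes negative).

Angular distance δ = d/R = 24.2 / 3440.065 = 0.007035 rad.
Start latitude φ₁ = 0.280963 rad; initial bearing θ = 1.500983 rad.
Applying the spherical law of cosines for sides, sin φ₂ = sin φ₁ cos δ + cos φ₁ sin δ cos θ = 0.277746, so φ₂ = 16.126°.
Then Δλ = atan2(0.006742, 0.922962) = 0.007305 rad, from sin θ sin δ cos φ₁ over cos δ − sin φ₁ sin φ₂.
λ₂ = λ₁ + Δλ = 103.177°.

latitude 16.126°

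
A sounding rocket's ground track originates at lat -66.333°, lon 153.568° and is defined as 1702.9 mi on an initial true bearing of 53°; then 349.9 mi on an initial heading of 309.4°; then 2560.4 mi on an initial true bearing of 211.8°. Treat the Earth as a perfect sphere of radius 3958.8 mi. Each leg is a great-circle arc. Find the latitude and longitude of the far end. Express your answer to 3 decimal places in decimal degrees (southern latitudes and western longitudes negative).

latitude -67.154°, longitude 122.531°

Apply the spherical direct solution leg by leg, carrying full precision between legs.
Leg 1: from (-66.333°, 153.568°), δ = 1702.9/3958.8 = 0.430156 rad, θ = 53° → φ = -47.030°, λ = -177.183°.
Leg 2: from (-47.030°, -177.183°), δ = 349.9/3958.8 = 0.088385 rad, θ = 309.4° → φ = -43.683°, λ = 177.405°.
Leg 3: from (-43.683°, 177.405°), δ = 2560.4/3958.8 = 0.646762 rad, θ = 211.8° → φ = -67.154°, λ = 122.531°.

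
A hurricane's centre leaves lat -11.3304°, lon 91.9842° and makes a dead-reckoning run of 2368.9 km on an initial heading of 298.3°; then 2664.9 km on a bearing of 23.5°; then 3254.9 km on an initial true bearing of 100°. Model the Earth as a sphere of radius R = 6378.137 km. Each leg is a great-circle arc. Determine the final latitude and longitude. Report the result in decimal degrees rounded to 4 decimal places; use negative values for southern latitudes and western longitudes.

latitude 13.5353°, longitude 112.9844°

Apply the spherical direct solution leg by leg, carrying full precision between legs.
Leg 1: from (-11.3304°, 91.9842°), δ = 2368.9/6378.137 = 0.371409 rad, θ = 298.3° → φ = -0.8230°, λ = 73.3464°.
Leg 2: from (-0.8230°, 73.3464°), δ = 2664.9/6378.137 = 0.417818 rad, θ = 23.5° → φ = 21.0355°, λ = 83.3292°.
Leg 3: from (21.0355°, 83.3292°), δ = 3254.9/6378.137 = 0.510321 rad, θ = 100° → φ = 13.5353°, λ = 112.9844°.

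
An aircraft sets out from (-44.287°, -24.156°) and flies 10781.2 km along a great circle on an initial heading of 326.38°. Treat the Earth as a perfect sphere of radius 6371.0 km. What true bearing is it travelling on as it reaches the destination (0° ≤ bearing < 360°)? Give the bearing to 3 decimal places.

final bearing 327.448°

δ = 10781.2/6371 = 1.692230 rad (96.9577°).
Converting: φ₁ = -0.772954 rad, θ = 5.696406 rad.
Destination latitude: φ₂ = arcsin( sin φ₁ cos δ + cos φ₁ sin δ cos θ ) = arcsin(0.676303) = 42.555°.
Then Δλ = atan2(-0.393435, 0.351095) = -0.842206 rad, from sin θ sin δ cos φ₁ over cos δ − sin φ₁ sin φ₂.
λ₂ = λ₁ + Δλ = -72.411°.
The forward bearing on arrival equals the back-azimuth from the destination plus 180°.
Back-azimuth from P₂ (42.555°, -72.411°) to P₁ (-44.287°, -24.156°), with Δλ' = λ₁ − λ₂ = 48.255°: atan2( sin Δλ' cos φ₁ , cos φ₂ sin φ₁ − sin φ₂ cos φ₁ cos Δλ' ) = 147.448°.
Final bearing = (147.448° + 180°) mod 360° = 327.448°.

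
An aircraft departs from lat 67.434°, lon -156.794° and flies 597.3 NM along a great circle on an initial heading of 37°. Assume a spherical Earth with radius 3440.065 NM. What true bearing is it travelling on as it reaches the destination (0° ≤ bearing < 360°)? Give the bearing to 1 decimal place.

final bearing 58.4°

Central angle δ = d/R = 0.173630 rad.
Converting: φ₁ = 1.176945 rad, θ = 0.645772 rad.
Applying the spherical law of cosines for sides, sin φ₂ = sin φ₁ cos δ + cos φ₁ sin δ cos θ = 0.962500, so φ₂ = 74.259°.
For the longitude increment, Δλ = atan2( sin θ sin δ cos φ₁, cos δ − sin φ₁ sin φ₂ ) = atan2(0.039898, 0.096155) = 22.535°.
λ₂ = λ₁ + Δλ = -134.259°.
The forward bearing on arrival equals the back-azimuth from the destination plus 180°.
Back-azimuth from P₂ (74.3°, -134.3°) to P₁ (67.4°, -156.8°), with Δλ' = λ₁ − λ₂ = -22.5°: atan2( sin Δλ' cos φ₁ , cos φ₂ sin φ₁ − sin φ₂ cos φ₁ cos Δλ' ) = 238.4°.
Final bearing = (238.4° + 180°) mod 360° = 58.4°.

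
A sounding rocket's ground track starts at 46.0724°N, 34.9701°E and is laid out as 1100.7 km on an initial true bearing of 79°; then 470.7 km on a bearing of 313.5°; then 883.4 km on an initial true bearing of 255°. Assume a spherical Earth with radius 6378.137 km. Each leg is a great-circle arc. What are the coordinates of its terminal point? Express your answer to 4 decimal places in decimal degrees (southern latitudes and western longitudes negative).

latitude 47.2630°, longitude 33.2054°

Apply the spherical direct solution leg by leg, carrying full precision between legs.
Leg 1: from (46.0724°, 34.9701°), δ = 1100.7/6378.137 = 0.172574 rad, θ = 79° → φ = 47.0753°, λ = 49.3004°.
Leg 2: from (47.0753°, 49.3004°), δ = 470.7/6378.137 = 0.073799 rad, θ = 313.5° → φ = 49.8912°, λ = 44.5383°.
Leg 3: from (49.8912°, 44.5383°), δ = 883.4/6378.137 = 0.138504 rad, θ = 255° → φ = 47.2630°, λ = 33.2054°.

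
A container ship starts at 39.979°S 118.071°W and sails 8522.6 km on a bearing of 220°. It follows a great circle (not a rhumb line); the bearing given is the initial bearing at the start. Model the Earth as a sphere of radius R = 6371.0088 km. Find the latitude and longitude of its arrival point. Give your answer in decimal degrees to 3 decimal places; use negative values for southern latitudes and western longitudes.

The arc subtends δ = 8522.6/6371.0088 = 1.337716 rad at the centre.
With φ₁ = -39.979° = -0.697765 rad and θ = 220° = 3.839724 rad:
Applying the spherical law of cosines for sides, sin φ₂ = sin φ₁ cos δ + cos φ₁ sin δ cos θ = -0.719535, so φ₂ = -46.016°.
For the longitude increment, Δλ = atan2( sin θ sin δ cos φ₁, cos δ − sin φ₁ sin φ₂ ) = atan2(-0.479236, -0.231330) = -115.767°.
λ₂ = -118.071° + -115.767° = -233.838°, normalized to (−180°, 180°] → 126.162°.

latitude -46.016°, longitude 126.162°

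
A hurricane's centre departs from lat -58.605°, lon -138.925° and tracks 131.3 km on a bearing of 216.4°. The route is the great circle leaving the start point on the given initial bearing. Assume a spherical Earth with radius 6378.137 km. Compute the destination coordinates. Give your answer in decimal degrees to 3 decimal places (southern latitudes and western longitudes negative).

latitude -59.547°, longitude -140.306°

Central angle δ = d/R = 0.020586 rad.
Converting: φ₁ = -1.022850 rad, θ = 3.776893 rad.
sin φ₂ = sin φ₁ cos δ + cos φ₁ sin δ cos θ = (-0.853596)(0.999788) + (0.520935)(0.020584)(-0.804894) = -0.862046
φ₂ = asin(-0.862046) = -1.039294 rad = -59.547°.
Δλ = atan2( sin θ sin δ cos φ₁ , cos δ − sin φ₁ sin φ₂ ) = atan2(-0.006363, 0.263949) = -0.024104 rad = -1.381°.
λ₂ = λ₁ + Δλ = -140.306°.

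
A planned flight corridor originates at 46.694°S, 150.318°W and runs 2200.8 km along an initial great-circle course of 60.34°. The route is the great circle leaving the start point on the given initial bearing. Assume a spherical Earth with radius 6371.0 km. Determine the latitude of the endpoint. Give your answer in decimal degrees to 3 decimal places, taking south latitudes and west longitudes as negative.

The arc subtends δ = 2200.8/6371 = 0.345440 rad at the centre.
With φ₁ = -46.694° = -0.814964 rad and θ = 60.34° = 1.053132 rad:
Destination latitude: φ₂ = arcsin( sin φ₁ cos δ + cos φ₁ sin δ cos θ ) = arcsin(-0.569783) = -34.735°.
Then Δλ = atan2(0.201821, 0.526295) = 0.366180 rad, from sin θ sin δ cos φ₁ over cos δ − sin φ₁ sin φ₂.
λ₂ = -150.318° + 20.981° = -129.337°.

latitude -34.735°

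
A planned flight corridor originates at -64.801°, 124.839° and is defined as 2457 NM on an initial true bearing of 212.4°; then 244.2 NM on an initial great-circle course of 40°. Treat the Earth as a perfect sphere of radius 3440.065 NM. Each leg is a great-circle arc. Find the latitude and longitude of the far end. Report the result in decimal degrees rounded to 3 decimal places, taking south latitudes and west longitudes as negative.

Apply the spherical direct solution leg by leg, carrying full precision between legs.
Leg 1: from (-64.801°, 124.839°), δ = 2457/3440.065 = 0.714231 rad, θ = 212.4° → φ = -66.804°, λ = 7.853°.
Leg 2: from (-66.804°, 7.853°), δ = 244.2/3440.065 = 0.070987 rad, θ = 40° → φ = -63.566°, λ = 13.731°.

latitude -63.566°, longitude 13.731°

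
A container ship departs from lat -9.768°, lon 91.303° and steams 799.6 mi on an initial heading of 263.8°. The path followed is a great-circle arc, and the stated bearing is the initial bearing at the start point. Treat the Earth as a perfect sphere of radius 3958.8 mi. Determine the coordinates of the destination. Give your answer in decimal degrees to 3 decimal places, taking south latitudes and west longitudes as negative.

latitude -10.811°, longitude 79.588°

δ = 799.6/3958.8 = 0.201980 rad (11.5726°).
With φ₁ = -9.768° = -0.170484 rad and θ = 263.8° = 4.604179 rad:
Destination latitude: φ₂ = arcsin( sin φ₁ cos δ + cos φ₁ sin δ cos θ ) = arcsin(-0.187562) = -10.811°.
For the longitude increment, Δλ = atan2( sin θ sin δ cos φ₁, cos δ − sin φ₁ sin φ₂ ) = atan2(-0.196545, 0.947850) = -11.715°.
Hence λ₂ = 91.303° + -11.715° = 79.588°.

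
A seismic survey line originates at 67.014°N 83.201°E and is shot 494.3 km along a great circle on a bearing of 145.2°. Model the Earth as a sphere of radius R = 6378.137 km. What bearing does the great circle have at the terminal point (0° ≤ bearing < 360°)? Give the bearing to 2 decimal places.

Central angle δ = d/R = 0.077499 rad.
Start latitude φ₁ = 1.169615 rad; initial bearing θ = 2.534218 rad.
sin φ₂ = sin φ₁ cos δ + cos φ₁ sin δ cos θ = (0.920600)(0.996998) + (0.390506)(0.077422)(-0.821149) = 0.893011
φ₂ = asin(0.893011) = 1.103991 rad = 63.254°.
Then Δλ = atan2(0.017255, 0.174892) = 0.098341 rad, from sin θ sin δ cos φ₁ over cos δ − sin φ₁ sin φ₂.
λ₂ = λ₁ + Δλ = 88.836°.
The forward bearing on arrival equals the back-azimuth from the destination plus 180°.
Back-azimuth from P₂ (63.25°, 88.84°) to P₁ (67.01°, 83.20°), with Δλ' = λ₁ − λ₂ = -5.63°: atan2( sin Δλ' cos φ₁ , cos φ₂ sin φ₁ − sin φ₂ cos φ₁ cos Δλ' ) = 330.32°.
Final bearing = (330.32° + 180°) mod 360° = 150.32°.

final bearing 150.32°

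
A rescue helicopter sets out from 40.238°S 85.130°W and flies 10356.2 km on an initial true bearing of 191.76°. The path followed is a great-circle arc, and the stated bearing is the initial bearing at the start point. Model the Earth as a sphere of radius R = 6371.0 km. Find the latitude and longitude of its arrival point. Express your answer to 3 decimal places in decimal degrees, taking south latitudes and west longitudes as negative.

The arc subtends δ = 10356.2/6371 = 1.625522 rad at the centre.
Converting: φ₁ = -0.702286 rad, θ = 3.346843 rad.
Applying the spherical law of cosines for sides, sin φ₂ = sin φ₁ cos δ + cos φ₁ sin δ cos θ = -0.710893, so φ₂ = -45.308°.
Then Δλ = atan2(-0.155351, -0.513909) = -2.848034 rad, from sin θ sin δ cos φ₁ over cos δ − sin φ₁ sin φ₂.
λ₂ = -85.130° + -163.180° = -248.310°, normalized to (−180°, 180°] → 111.690°.

latitude -45.308°, longitude 111.690°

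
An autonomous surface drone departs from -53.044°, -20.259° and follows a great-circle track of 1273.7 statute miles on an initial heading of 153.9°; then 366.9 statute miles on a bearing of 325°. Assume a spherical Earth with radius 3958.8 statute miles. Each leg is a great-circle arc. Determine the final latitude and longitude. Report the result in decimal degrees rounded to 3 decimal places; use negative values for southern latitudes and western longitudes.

latitude -63.733°, longitude -5.096°

Apply the spherical direct solution leg by leg, carrying full precision between legs.
Leg 1: from (-53.044°, -20.259°), δ = 1273.7/3958.8 = 0.321739 rad, θ = 153.9° → φ = -68.251°, λ = 1.793°.
Leg 2: from (-68.251°, 1.793°), δ = 366.9/3958.8 = 0.092680 rad, θ = 325° → φ = -63.733°, λ = -5.096°.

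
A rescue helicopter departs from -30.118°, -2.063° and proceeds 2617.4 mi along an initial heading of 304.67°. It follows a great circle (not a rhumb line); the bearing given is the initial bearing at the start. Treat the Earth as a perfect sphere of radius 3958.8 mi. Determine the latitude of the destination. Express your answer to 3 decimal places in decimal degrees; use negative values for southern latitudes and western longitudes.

latitude -5.389°

Central angle δ = d/R = 0.661160 rad.
With φ₁ = -30.118° = -0.525658 rad and θ = 304.67° = 5.317495 rad:
Applying the spherical law of cosines for sides, sin φ₂ = sin φ₁ cos δ + cos φ₁ sin δ cos θ = -0.093912, so φ₂ = -5.389°.
Δλ = atan2( sin θ sin δ cos φ₁ , cos δ − sin φ₁ sin φ₂ ) = atan2(-0.436827, 0.742157) = -0.531989 rad = -30.481°.
λ₂ = -2.063° + -30.481° = -32.544°.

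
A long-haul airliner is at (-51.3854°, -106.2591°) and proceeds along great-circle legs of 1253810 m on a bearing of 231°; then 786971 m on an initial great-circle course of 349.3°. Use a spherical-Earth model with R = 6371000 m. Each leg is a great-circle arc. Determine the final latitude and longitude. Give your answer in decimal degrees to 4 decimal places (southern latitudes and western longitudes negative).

Apply the spherical direct solution leg by leg, carrying full precision between legs.
Leg 1: from (-51.3854°, -106.2591°), δ = 1253810/6371000 = 0.196800 rad, θ = 231° → φ = -57.4661°, λ = -122.6717°.
Leg 2: from (-57.4661°, -122.6717°), δ = 786971/6371000 = 0.123524 rad, θ = 349.3° → φ = -50.4923°, λ = -124.7324°.

latitude -50.4923°, longitude -124.7324°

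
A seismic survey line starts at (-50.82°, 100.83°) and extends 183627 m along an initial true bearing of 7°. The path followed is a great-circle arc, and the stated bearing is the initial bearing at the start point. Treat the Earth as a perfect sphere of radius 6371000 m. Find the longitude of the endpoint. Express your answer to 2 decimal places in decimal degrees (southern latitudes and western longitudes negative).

Central angle δ = d/R = 0.028822 rad.
Start latitude φ₁ = -0.886976 rad; initial bearing θ = 0.122173 rad.
Destination latitude: φ₂ = arcsin( sin φ₁ cos δ + cos φ₁ sin δ cos θ ) = arcsin(-0.756773) = -49.18°.
Then Δλ = atan2(0.002219, 0.412961) = 0.005373 rad, from sin θ sin δ cos φ₁ over cos δ − sin φ₁ sin φ₂.
λ₂ = 100.83° + 0.31° = 101.14°.

longitude 101.14°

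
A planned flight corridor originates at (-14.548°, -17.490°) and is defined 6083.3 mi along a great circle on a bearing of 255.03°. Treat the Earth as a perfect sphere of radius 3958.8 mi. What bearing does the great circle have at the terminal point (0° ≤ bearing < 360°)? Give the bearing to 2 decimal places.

The arc subtends δ = 6083.3/3958.8 = 1.536653 rad at the centre.
Start latitude φ₁ = -0.253910 rad; initial bearing θ = 4.451113 rad.
sin φ₂ = sin φ₁ cos δ + cos φ₁ sin δ cos θ = (-0.251191)(0.034137) + (0.967938)(0.999417)(-0.258313) = -0.258460
φ₂ = asin(-0.258460) = -0.261428 rad = -14.979°.
Δλ = atan2( sin θ sin δ cos φ₁ , cos δ − sin φ₁ sin φ₂ ) = atan2(-0.934542, -0.030786) = -1.603726 rad = -91.887°.
Hence λ₂ = -17.490° + -91.887° = -109.377°.
The forward bearing on arrival equals the back-azimuth from the destination plus 180°.
Back-azimuth from P₂ (-14.98°, -109.38°) to P₁ (-14.55°, -17.49°), with Δλ' = λ₁ − λ₂ = 91.89°: atan2( sin Δλ' cos φ₁ , cos φ₂ sin φ₁ − sin φ₂ cos φ₁ cos Δλ' ) = 104.54°.
Final bearing = (104.54° + 180°) mod 360° = 284.54°.

final bearing 284.54°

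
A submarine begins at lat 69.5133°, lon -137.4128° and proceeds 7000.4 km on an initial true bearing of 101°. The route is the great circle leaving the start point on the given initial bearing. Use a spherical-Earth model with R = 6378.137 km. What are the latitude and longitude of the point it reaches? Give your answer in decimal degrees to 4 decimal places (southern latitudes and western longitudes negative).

Central angle δ = d/R = 1.097562 rad.
With φ₁ = 69.5133° = 1.213236 rad and θ = 101° = 1.762783 rad:
Destination latitude: φ₂ = arcsin( sin φ₁ cos δ + cos φ₁ sin δ cos θ ) = arcsin(0.367500) = 21.5615°.
Then Δλ = atan2(0.305802, 0.111511) = 1.221130 rad, from sin θ sin δ cos φ₁ over cos δ − sin φ₁ sin φ₂.
λ₂ = -137.4128° + 69.9656° = -67.4472°.

latitude 21.5615°, longitude -67.4472°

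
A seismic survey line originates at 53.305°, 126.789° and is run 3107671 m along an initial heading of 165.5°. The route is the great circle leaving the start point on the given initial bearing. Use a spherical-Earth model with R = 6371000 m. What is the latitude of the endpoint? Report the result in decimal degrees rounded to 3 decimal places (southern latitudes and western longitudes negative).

latitude 25.924°

Angular distance δ = d/R = 3107671 / 6371000 = 0.487784 rad.
Converting: φ₁ = 0.930348 rad, θ = 2.888520 rad.
sin φ₂ = sin φ₁ cos δ + cos φ₁ sin δ cos θ = (0.801828)(0.883374) + (0.597555)(0.468669)(-0.968148) = 0.437178
φ₂ = asin(0.437178) = 0.452459 rad = 25.924°.
For the longitude increment, Δλ = atan2( sin θ sin δ cos φ₁, cos δ − sin φ₁ sin φ₂ ) = atan2(0.070120, 0.532832) = 7.497°.
λ₂ = 126.789° + 7.497° = 134.286°.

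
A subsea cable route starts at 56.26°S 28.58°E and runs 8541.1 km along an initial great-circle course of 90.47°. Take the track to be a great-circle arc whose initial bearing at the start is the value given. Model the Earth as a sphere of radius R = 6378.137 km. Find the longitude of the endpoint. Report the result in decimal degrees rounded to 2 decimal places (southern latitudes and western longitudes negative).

longitude 111.50°

δ = 8541.1/6378.137 = 1.339121 rad (76.7260°).
Start latitude φ₁ = -0.981922 rad; initial bearing θ = 1.578999 rad.
sin φ₂ = sin φ₁ cos δ + cos φ₁ sin δ cos θ = (-0.831567)(0.229608) + (0.555425)(0.973283)(-0.008203) = -0.195369
φ₂ = asin(-0.195369) = -0.196633 rad = -11.27°.
Δλ = atan2( sin θ sin δ cos φ₁ , cos δ − sin φ₁ sin φ₂ ) = atan2(0.540568, 0.067146) = 1.447216 rad = 82.92°.
λ₂ = λ₁ + Δλ = 111.50°.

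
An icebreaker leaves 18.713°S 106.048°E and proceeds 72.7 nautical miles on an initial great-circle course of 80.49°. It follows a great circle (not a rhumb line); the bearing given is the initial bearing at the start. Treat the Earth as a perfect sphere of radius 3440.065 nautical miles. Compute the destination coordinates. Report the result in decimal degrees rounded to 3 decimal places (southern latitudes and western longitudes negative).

Central angle δ = d/R = 0.021133 rad.
With φ₁ = -18.713° = -0.326603 rad and θ = 80.49° = 1.404816 rad:
Destination latitude: φ₂ = arcsin( sin φ₁ cos δ + cos φ₁ sin δ cos θ ) = arcsin(-0.317449) = -18.509°.
Δλ = atan2( sin θ sin δ cos φ₁ , cos δ − sin φ₁ sin φ₂ ) = atan2(0.019740, 0.897930) = 0.021980 rad = 1.259°.
Hence λ₂ = 106.048° + 1.259° = 107.307°.

latitude -18.509°, longitude 107.307°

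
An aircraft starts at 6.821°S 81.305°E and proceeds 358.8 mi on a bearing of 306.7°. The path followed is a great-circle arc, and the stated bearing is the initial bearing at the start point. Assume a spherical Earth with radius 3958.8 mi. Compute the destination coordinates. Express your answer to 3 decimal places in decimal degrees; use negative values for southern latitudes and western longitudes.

Angular distance δ = d/R = 358.8 / 3958.8 = 0.090634 rad.
With φ₁ = -6.821° = -0.119049 rad and θ = 306.7° = 5.352925 rad:
Applying the spherical law of cosines for sides, sin φ₂ = sin φ₁ cos δ + cos φ₁ sin δ cos θ = -0.064573, so φ₂ = -3.702°.
For the longitude increment, Δλ = atan2( sin θ sin δ cos φ₁, cos δ − sin φ₁ sin φ₂ ) = atan2(-0.072055, 0.988226) = -4.170°.
Hence λ₂ = 81.305° + -4.170° = 77.135°.

latitude -3.702°, longitude 77.135°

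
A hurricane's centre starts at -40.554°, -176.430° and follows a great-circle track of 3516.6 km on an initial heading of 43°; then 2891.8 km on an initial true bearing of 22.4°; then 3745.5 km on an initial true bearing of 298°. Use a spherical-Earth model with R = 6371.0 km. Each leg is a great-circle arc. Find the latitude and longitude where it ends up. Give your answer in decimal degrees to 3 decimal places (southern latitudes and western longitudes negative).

Apply the spherical direct solution leg by leg, carrying full precision between legs.
Leg 1: from (-40.554°, -176.430°), δ = 3516.6/6371 = 0.551970 rad, θ = 43° → φ = -15.203°, λ = -154.678°.
Leg 2: from (-15.203°, -154.678°), δ = 2891.8/6371 = 0.453900 rad, θ = 22.4° → φ = 8.947°, λ = -144.940°.
Leg 3: from (8.947°, -144.940°), δ = 3745.5/6371 = 0.587898 rad, θ = 298° → φ = 22.744°, λ = -177.012°.

latitude 22.744°, longitude -177.012°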